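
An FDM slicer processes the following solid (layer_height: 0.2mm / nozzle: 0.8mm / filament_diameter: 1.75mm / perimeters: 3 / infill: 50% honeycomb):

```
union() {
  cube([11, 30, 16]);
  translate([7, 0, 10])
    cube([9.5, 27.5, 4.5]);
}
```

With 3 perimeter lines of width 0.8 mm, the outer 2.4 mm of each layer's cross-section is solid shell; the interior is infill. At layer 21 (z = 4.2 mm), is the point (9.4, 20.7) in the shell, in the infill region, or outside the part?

shell

At z = 4.2 mm: the 11×30 cube contributes its full rectangle; the cube at (7, 0) does not reach this height (z outside [10, 14.5]); Taking the union: only the 11×30 cube is present, so the union is just that shape — 1 connected region. Overall, the cross-section is a single solid region. The nearest boundary edge runs (11.00, 0.00)→(11.00, 30.00); distance from the point to it = 1.60 mm. The point is inside the cross-section, 1.60 mm from the nearest boundary — within the 2.4 mm shell band (3 × 0.8).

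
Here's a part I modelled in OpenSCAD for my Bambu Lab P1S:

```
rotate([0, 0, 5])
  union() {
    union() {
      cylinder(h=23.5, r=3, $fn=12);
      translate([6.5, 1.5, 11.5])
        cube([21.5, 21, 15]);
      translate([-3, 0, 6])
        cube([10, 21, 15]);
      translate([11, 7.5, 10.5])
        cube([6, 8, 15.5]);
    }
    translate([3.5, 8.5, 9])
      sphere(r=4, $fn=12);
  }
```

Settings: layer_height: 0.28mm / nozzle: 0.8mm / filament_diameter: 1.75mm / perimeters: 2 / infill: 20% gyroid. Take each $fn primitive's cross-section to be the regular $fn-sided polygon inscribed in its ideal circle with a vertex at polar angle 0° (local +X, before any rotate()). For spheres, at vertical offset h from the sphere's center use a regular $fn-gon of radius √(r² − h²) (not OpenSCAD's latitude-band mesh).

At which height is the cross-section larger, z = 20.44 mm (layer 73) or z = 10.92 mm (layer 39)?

Layer 73 (z = 20.44): the cylinder: section is a regular 12-gon, circumradius r=3 (area = (12/2)·3.000²·sin(360°/12) = 27.00 mm²); the cube at (6.5, 1.5) is present — its section is the full 21.5×21 rectangle (area 451.50 mm²); the cube at (-3, 0) is present — its section is the full 10×21 rectangle (area 210.00 mm²); the cube at (11, 7.5) (footprint 6×8) is included at this height (area 48.00 mm²); Merging all regions: the regions partially overlap — summed areas 736.50 mm² minus the doubly-counted overlap 71.25 mm² gives 665.25 mm² — area = 665.25 mm²; the sphere at (3.5, 8.5) is not intersected at this z (|z−center|=11.440 > r=4); Combining (union): only the result so far is present, so the union is just that shape — area = 665.25 mm²; (whole slice rotated 5° about Z — lengths, areas and connectivity unchanged). So its area = 665.25 mm². Layer 39 (z = 10.92): the cylinder: section is a regular 12-gon, circumradius r=3 (area = (12/2)·3.000²·sin(360°/12) = 27.00 mm²); the cube at (6.5, 1.5) does not reach this height (z outside [11.5, 26.5]); the 10×21 cube at (-3, 0) contributes its full rectangle (area 210.00 mm²); the cube at (11, 7.5) (footprint 6×8) is included at this height (area 48.00 mm²); Merging all regions: the regions partially overlap — summed areas 285.00 mm² minus the doubly-counted overlap 13.50 mm² gives 271.50 mm² — area = 271.50 mm²; the r=4 sphere at (3.5, 8.5) contributes a regular 12-gon of circumradius √(4²−1.92²) = 3.509 (area = (12/2)·3.509²·sin(360°/12) = 36.94 mm²); Combining (union): the regions partially overlap — summed areas 308.44 mm² minus the doubly-counted overlap 36.94 mm² gives 271.50 mm² — area = 271.50 mm²; (rotated 5° about Z; rotation is an isometry so areas/perimeters/island counts are preserved). So its area = 271.50 mm². Layer 73 is larger (665.25 vs 271.50 mm²).

layer 73 (z = 20.44 mm)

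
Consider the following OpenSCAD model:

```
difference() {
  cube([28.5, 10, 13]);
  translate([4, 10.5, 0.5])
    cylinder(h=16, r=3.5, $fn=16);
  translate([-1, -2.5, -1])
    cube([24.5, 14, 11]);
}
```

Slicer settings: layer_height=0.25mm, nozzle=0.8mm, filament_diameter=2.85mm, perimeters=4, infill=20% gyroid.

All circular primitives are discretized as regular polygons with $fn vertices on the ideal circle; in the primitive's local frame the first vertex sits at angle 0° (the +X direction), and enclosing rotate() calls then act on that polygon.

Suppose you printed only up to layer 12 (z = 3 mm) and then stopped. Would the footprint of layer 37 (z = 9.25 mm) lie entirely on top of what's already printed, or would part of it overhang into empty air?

Compare the two slices. At z = 3: the cube (footprint 28.5×10) is included at this height (area 285.00 mm²); the r=3.5 cylinder at (4, 10.5) contributes a regular 16-gon of circumradius 3.5 (area = (16/2)·3.500²·sin(360°/16) = 37.50 mm²); the 24.5×14 cube at (-1, -2.5) contributes its full rectangle (area 343.00 mm²); Taking the first minus the rest: starting from the 28.5×10 cube (285.00 mm²), the r=3.5 cylinder at (4, 10.5) partially overlaps it — only the 15.30 mm² overlap (of its 37.50 mm²) is removed, clipping the outline; the 24.5×14 cube at (-1, -2.5) partially overlaps it — only the 219.70 mm² overlap (of its 343.00 mm²) is removed, clipping the outline — area = 50.00 mm². At z = 9.25: the cube is present — its section is the full 28.5×10 rectangle (area 285.00 mm²); the r=3.5 cylinder at (4, 10.5) contributes a regular 16-gon of circumradius 3.5 (area = (16/2)·3.500²·sin(360°/16) = 37.50 mm²); the cube at (-1, -2.5) is present — its section is the full 24.5×14 rectangle (area 343.00 mm²); Taking the first minus the rest: starting from the 28.5×10 cube (285.00 mm²), the r=3.5 cylinder at (4, 10.5) partially overlaps it — only the 15.30 mm² overlap (of its 37.50 mm²) is removed, clipping the outline; the 24.5×14 cube at (-1, -2.5) partially overlaps it — only the 219.70 mm² overlap (of its 343.00 mm²) is removed, clipping the outline — area = 50.00 mm². Checking containment: the cross-section at z = 9.25 is a subset of the cross-section at z = 3.

entirely on top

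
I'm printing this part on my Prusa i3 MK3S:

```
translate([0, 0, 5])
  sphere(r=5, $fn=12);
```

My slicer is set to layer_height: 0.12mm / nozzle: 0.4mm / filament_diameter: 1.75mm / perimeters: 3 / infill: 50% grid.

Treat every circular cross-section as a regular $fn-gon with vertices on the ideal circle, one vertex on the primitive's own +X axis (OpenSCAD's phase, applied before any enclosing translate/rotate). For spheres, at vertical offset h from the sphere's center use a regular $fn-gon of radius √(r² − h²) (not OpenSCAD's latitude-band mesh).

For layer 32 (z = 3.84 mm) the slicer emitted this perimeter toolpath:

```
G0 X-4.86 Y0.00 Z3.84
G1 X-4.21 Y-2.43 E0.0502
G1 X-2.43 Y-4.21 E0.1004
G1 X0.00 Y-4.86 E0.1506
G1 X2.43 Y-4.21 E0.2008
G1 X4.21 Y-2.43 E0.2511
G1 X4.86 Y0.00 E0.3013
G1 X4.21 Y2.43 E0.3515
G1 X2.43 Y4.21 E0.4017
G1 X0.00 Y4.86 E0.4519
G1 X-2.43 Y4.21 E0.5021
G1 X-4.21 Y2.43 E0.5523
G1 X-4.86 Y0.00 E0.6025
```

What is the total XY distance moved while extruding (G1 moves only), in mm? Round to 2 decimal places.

Sum the Euclidean lengths of each G1 segment: total = 30.19 mm.

30.19 mm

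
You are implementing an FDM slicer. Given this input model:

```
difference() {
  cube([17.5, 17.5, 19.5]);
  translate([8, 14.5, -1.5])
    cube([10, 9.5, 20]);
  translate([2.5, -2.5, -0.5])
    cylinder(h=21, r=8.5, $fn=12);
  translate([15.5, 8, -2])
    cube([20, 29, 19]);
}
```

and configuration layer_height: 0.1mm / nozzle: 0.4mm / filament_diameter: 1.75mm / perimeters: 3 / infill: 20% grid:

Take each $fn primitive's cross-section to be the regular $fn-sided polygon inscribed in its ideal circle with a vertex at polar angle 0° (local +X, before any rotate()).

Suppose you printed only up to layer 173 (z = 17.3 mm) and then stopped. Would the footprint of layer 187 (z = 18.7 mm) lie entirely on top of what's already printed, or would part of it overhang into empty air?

part overhangs

Compare the two slices. At z = 17.3: the cube is present — its section is the full 17.5×17.5 rectangle (area 306.25 mm²); the cube at (8, 14.5) (footprint 10×9.5) is included at this height (area 95.00 mm²); the cylinder at (2.5, -2.5): section is a regular 12-gon, circumradius r=8.5 (area = (12/2)·8.500²·sin(360°/12) = 216.75 mm²); the cube at (15.5, 8) is absent (z outside [-2, 17]); After the difference (first − rest): starting from the 17.5×17.5 cube (306.25 mm²), the 10×9.5 cube at (8, 14.5) partially overlaps it — only the 28.50 mm² overlap (of its 95.00 mm²) is removed, clipping the outline; the r=8.5 cylinder at (2.5, -2.5) partially overlaps it — only the 47.94 mm² overlap (of its 216.75 mm²) is removed, clipping the outline — area = 229.81 mm². At z = 18.7: the cube is present — its section is the full 17.5×17.5 rectangle (area 306.25 mm²); the cube at (8, 14.5) is absent (z outside [-1.5, 18.5]); the r=8.5 cylinder at (2.5, -2.5) contributes a regular 12-gon of circumradius 8.5 (area = (12/2)·8.500²·sin(360°/12) = 216.75 mm²); the cube at (15.5, 8) is not intersected at this z (z outside [-2, 17]); After the difference (first − rest): starting from the 17.5×17.5 cube (306.25 mm²), the r=8.5 cylinder at (2.5, -2.5) partially overlaps it — only the 47.94 mm² overlap (of its 216.75 mm²) is removed, clipping the outline — area = 258.31 mm². Checking containment: at z = 18.7 the cross-section extends beyond the z = 17.3 cross-section by about 28.50 mm².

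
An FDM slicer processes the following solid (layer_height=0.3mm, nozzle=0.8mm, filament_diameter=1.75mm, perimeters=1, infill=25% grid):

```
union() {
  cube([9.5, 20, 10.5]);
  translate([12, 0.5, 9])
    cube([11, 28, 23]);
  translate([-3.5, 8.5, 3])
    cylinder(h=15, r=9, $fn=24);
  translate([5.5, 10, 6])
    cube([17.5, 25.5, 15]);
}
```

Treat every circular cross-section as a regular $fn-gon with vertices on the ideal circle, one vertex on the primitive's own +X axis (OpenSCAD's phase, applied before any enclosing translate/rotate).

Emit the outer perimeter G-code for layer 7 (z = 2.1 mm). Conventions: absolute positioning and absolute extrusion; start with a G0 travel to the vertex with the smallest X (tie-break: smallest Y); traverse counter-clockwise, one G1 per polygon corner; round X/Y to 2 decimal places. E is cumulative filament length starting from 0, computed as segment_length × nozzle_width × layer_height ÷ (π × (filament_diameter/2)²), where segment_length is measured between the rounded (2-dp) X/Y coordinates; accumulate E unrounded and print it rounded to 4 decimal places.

At z = 2.1 mm: the 9.5×20 cube contributes its full rectangle; the cube at (12, 0.5) does not reach this height (z outside [9, 32]); the cylinder at (-3.5, 8.5) does not reach this height (z outside [3, 18]); the cube at (5.5, 10) is absent (z outside [6, 21]); Merging all regions: only the 9.5×20 cube is present, so the union is just that shape — 1 connected region. The outline is a single polygon with 4 vertices. Extrusion per mm of travel: 0.8 × 0.3 / (π × 0.875²) = 0.099780. Accumulating E over each segment gives final E = 5.8870.

G0 X0.00 Y0.00 Z2.10
G1 X9.50 Y0.00 E0.9479
G1 X9.50 Y20.00 E2.9435
G1 X0.00 Y20.00 E3.8914
G1 X0.00 Y0.00 E5.8870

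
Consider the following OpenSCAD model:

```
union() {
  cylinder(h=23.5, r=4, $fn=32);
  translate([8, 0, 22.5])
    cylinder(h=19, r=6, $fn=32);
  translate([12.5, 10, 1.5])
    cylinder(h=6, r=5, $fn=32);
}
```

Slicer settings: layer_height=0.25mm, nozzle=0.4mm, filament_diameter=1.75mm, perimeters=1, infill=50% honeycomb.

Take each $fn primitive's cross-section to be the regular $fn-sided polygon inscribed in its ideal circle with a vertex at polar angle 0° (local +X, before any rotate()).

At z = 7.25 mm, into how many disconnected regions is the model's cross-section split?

At z = 7.25 mm: the r=4 cylinder gives a regular 32-gon of circumradius 4 (constant along its height); the cylinder at (8, 0) is not intersected at this z (z outside [22.5, 41.5]); the r=5 cylinder at (12.5, 10) gives a regular 32-gon of circumradius 5 (constant along its height); Combining (union): the 2 present regions are separate (no shared area or edge), so areas and boundary lengths simply add and each stays a separate island — 2 connected regions. The result has 2 disconnected regions.

2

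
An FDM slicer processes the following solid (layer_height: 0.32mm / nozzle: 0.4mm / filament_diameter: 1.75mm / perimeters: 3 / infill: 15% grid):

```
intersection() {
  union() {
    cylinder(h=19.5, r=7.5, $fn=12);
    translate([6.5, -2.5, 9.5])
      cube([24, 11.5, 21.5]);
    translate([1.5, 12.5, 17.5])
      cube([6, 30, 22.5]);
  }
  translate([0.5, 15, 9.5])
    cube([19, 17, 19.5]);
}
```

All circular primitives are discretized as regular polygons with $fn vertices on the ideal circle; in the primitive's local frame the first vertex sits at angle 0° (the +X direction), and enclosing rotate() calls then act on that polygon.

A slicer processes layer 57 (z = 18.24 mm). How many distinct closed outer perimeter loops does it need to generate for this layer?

At z = 18.24 mm: the r=7.5 cylinder contributes a regular 12-gon of circumradius 7.5; the cube at (6.5, -2.5) is present — its section is the full 24×11.5 rectangle; the 6×30 cube at (1.5, 12.5) contributes its full rectangle; Combining (union): the regions partially overlap (shared area 3.53 mm²), so overlapping operands fuse into one piece — 2 connected regions; the cube at (0.5, 15) (footprint 19×17) is included at this height; Taking the intersection: the 19×17 cube at (0.5, 15) partially overlaps the result so far; clipping to the common part keeps 102.00 mm² — 1 connected region. The result has 1 disconnected region.

1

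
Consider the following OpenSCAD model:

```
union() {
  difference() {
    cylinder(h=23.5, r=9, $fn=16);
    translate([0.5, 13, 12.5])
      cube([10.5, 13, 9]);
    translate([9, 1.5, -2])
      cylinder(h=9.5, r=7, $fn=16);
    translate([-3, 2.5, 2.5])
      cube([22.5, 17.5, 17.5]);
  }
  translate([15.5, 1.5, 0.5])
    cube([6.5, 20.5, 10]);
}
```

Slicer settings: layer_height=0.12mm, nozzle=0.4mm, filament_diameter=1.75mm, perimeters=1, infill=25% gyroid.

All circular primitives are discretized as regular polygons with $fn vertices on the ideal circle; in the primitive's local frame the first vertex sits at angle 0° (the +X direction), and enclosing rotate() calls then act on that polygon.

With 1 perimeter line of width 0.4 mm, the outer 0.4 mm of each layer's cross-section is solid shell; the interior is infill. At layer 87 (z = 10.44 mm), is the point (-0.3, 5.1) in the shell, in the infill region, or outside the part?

outside

At z = 10.44 mm: the r=9 cylinder gives a regular 16-gon of circumradius 9 (constant along its height); the cube at (0.5, 13) is not intersected at this z (z outside [12.5, 21.5]); the cylinder at (9, 1.5) is absent (z outside [-2, 7.5]); the cube at (-3, 2.5) is present — its section is the full 22.5×17.5 rectangle; After the difference (first − rest): starting from the r=9 cylinder, the 22.5×17.5 cube at (-3, 2.5) partially overlaps it — only the 58.72 mm² overlap (of its 393.75 mm²) is removed, clipping the outline — 1 connected region; the cube at (15.5, 1.5) (footprint 6.5×20.5) is included at this height; Combining (union): the 2 present regions are separate (no shared area or edge), so areas and boundary lengths simply add and each stays a separate island — 2 connected regions. Overall, the cross-section has 2 separate islands. The nearest boundary edge runs (-3.00, 2.50)→(8.50, 2.50); distance from the point to it = 2.60 mm. The point is not inside any of the regions above, so it lies outside the cross-section (2.60 mm from the nearest boundary).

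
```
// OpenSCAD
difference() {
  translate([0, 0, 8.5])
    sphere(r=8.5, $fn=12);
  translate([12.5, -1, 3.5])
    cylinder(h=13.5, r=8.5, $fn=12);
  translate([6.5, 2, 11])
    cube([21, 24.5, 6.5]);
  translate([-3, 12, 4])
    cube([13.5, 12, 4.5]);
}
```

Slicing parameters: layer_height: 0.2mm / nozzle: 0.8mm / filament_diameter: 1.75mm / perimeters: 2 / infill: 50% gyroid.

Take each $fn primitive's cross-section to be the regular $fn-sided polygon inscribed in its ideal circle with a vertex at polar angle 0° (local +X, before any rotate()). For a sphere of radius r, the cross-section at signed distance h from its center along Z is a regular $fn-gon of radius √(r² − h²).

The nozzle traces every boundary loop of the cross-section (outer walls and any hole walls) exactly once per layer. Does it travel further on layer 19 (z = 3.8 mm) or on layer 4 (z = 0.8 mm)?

Layer 19 (z = 3.8): the r=8.5 sphere contributes a regular 12-gon of circumradius √(8.5²−4.7²) = 7.082 (perimeter = 2·12·7.082·sin(180°/12) = 43.99 mm); the r=8.5 cylinder at (12.5, -1) gives a regular 12-gon of circumradius 8.5 (constant along its height) (perimeter = 2·12·8.500·sin(180°/12) = 52.80 mm); the cube at (6.5, 2) does not reach this height (z outside [11, 17.5]); the cube at (-3, 12) is not intersected at this z (z outside [4, 8.5]); Subtracting the remaining from the first: starting from the r=8.5 sphere, the r=8.5 cylinder at (12.5, -1) partially overlaps it — only the 15.77 mm² overlap (of its 216.75 mm²) is removed, clipping the outline — boundary = 43.67 mm. So its perimeter = 43.67 mm. Layer 4 (z = 0.8): the r=8.5 sphere contributes a regular 12-gon of circumradius √(8.5²−7.7²) = 3.600 (perimeter = 2·12·3.600·sin(180°/12) = 22.36 mm); the cylinder at (12.5, -1) is absent (z outside [3.5, 17]); the cube at (6.5, 2) is not intersected at this z (z outside [11, 17.5]); the cube at (-3, 12) is not intersected at this z (z outside [4, 8.5]); Subtracting the remaining from the first: none of the subtracted shapes is present at this height, so the r=8.5 sphere is unchanged — boundary = 22.36 mm. So its perimeter = 22.36 mm. Layer 19 is larger (43.67 vs 22.36 mm).

layer 19 (z = 3.8 mm)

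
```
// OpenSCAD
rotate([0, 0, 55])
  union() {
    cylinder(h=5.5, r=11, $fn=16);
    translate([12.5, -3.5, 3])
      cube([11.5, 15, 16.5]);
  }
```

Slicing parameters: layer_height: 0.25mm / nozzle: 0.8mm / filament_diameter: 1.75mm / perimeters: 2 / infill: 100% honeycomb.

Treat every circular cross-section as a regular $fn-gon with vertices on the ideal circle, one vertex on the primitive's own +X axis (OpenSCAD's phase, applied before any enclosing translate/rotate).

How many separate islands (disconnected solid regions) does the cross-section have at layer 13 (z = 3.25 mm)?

2

At z = 3.25 mm: the cylinder: section is a regular 16-gon, circumradius r=11; the 11.5×15 cube at (12.5, -3.5) contributes its full rectangle; Taking the union: the 2 present regions are separate (no shared area or edge), so areas and boundary lengths simply add and each stays a separate island — 2 connected regions; (rotated 55° about Z; rotation is an isometry so areas/perimeters/island counts are preserved). Overall, the cross-section has 2 separate islands. Island count = 2.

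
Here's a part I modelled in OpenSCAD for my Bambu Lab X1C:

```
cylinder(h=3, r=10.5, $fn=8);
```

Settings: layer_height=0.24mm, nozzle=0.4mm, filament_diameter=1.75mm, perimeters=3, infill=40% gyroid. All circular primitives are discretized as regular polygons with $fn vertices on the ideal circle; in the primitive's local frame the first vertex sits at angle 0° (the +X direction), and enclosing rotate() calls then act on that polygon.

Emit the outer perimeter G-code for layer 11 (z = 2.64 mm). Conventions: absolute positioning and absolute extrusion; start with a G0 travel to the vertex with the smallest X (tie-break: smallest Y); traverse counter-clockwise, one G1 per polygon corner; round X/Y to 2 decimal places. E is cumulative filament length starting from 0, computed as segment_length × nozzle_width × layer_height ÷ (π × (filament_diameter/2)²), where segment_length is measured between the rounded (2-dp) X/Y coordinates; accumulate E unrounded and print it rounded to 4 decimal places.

G0 X-10.50 Y0.00 Z2.64
G1 X-7.42 Y-7.42 E0.3206
G1 X0.00 Y-10.50 E0.6413
G1 X7.42 Y-7.42 E0.9619
G1 X10.50 Y0.00 E1.2826
G1 X7.42 Y7.42 E1.6032
G1 X0.00 Y10.50 E1.9239
G1 X-7.42 Y7.42 E2.2445
G1 X-10.50 Y0.00 E2.5652

At z = 2.64 mm: the cylinder: section is a regular 8-gon, circumradius r=10.5. The outline is a single polygon with 8 vertices. Extrusion per mm of travel: 0.4 × 0.24 / (π × 0.875²) = 0.039912. Accumulating E over each segment gives final E = 2.5652.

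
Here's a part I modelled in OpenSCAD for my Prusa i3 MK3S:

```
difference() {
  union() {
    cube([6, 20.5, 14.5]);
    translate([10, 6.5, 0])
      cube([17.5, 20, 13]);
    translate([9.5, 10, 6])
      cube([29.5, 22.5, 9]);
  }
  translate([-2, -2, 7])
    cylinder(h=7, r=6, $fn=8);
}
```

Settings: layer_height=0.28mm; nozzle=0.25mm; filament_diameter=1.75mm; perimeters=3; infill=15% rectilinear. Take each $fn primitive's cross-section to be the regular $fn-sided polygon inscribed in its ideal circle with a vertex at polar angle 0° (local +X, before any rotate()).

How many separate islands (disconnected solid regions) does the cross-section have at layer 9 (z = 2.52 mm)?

2

At z = 2.52 mm: the cube is present — its section is the full 6×20.5 rectangle; the 17.5×20 cube at (10, 6.5) contributes its full rectangle; the cube at (9.5, 10) is not intersected at this z (z outside [6, 15]); Merging all regions: the 2 present regions are separate (no shared area or edge), so areas and boundary lengths simply add and each stays a separate island — 2 connected regions; the cylinder at (-2, -2) is not intersected at this z (z outside [7, 14]); Subtracting the remaining from the first: none of the subtracted shapes is present at this height, so that combined region is unchanged — 2 connected regions. Overall, the cross-section has 2 separate islands. Island count = 2.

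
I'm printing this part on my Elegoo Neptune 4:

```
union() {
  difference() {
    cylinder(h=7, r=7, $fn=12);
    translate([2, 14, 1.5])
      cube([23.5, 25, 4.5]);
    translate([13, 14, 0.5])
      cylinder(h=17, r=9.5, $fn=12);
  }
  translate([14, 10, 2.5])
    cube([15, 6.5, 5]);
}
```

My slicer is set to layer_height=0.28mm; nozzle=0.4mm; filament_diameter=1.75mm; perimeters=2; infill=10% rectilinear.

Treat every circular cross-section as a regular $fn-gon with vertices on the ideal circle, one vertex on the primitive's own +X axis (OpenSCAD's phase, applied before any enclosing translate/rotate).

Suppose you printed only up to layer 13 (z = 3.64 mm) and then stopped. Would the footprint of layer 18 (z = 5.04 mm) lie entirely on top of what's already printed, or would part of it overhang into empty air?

Compare the two slices. At z = 3.64: the r=7 cylinder gives a regular 12-gon of circumradius 7 (constant along its height) (area = (12/2)·7.000²·sin(360°/12) = 147.00 mm²); the cube at (2, 14) (footprint 23.5×25) is included at this height (area 587.50 mm²); the cylinder at (13, 14): section is a regular 12-gon, circumradius r=9.5 (area = (12/2)·9.500²·sin(360°/12) = 270.75 mm²); Taking the first minus the rest: starting from the r=7 cylinder (147.00 mm²), the 23.5×25 cube at (2, 14) misses the remaining region (no effect); the r=9.5 cylinder at (13, 14) misses the remaining region (no effect) — area = 147.00 mm²; the cube at (14, 10) (footprint 15×6.5) is included at this height (area 97.50 mm²); Taking the union: the 2 present regions are separate (no shared area or edge), so areas and boundary lengths simply add and each stays a separate island — area = 244.50 mm². At z = 5.04: the cylinder: section is a regular 12-gon, circumradius r=7 (area = (12/2)·7.000²·sin(360°/12) = 147.00 mm²); the cube at (2, 14) is present — its section is the full 23.5×25 rectangle (area 587.50 mm²); the r=9.5 cylinder at (13, 14) gives a regular 12-gon of circumradius 9.5 (constant along its height) (area = (12/2)·9.500²·sin(360°/12) = 270.75 mm²); Taking the first minus the rest: starting from the r=7 cylinder (147.00 mm²), the 23.5×25 cube at (2, 14) misses the remaining region (no effect); the r=9.5 cylinder at (13, 14) misses the remaining region (no effect) — area = 147.00 mm²; the cube at (14, 10) is present — its section is the full 15×6.5 rectangle (area 97.50 mm²); Taking the union: the 2 present regions are separate (no shared area or edge), so areas and boundary lengths simply add and each stays a separate island — area = 244.50 mm². Checking containment: the cross-section at z = 5.04 is a subset of the cross-section at z = 3.64.

entirely on top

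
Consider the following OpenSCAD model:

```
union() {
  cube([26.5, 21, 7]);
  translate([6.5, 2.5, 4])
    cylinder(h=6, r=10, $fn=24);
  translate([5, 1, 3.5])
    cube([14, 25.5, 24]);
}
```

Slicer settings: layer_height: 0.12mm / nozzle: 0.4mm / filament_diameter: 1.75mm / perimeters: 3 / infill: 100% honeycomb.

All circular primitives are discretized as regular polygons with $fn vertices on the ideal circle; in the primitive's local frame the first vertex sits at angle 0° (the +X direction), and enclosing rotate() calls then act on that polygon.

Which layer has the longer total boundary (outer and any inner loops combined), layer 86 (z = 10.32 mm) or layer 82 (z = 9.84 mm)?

layer 82 (z = 9.84 mm)

Layer 86 (z = 10.32): the cube is absent (z outside [0, 7]); the cylinder at (6.5, 2.5) is not intersected at this z (z outside [4, 10]); the cube at (5, 1) (footprint 14×25.5) is included at this height (perimeter 79.00 mm); Merging all regions: only the 14×25.5 cube at (5, 1) is present, so the union is just that shape — boundary = 79.00 mm. So its perimeter = 79.00 mm. Layer 82 (z = 9.84): the cube is absent (z outside [0, 7]); the r=10 cylinder at (6.5, 2.5) gives a regular 24-gon of circumradius 10 (constant along its height) (perimeter = 2·24·10.000·sin(180°/24) = 62.65 mm); the 14×25.5 cube at (5, 1) contributes its full rectangle (perimeter 79.00 mm); Combining (union): the regions partially overlap (shared area 109.60 mm²), so the edge portions inside another operand are dropped and the merged outline is re-measured after clipping — boundary = 100.36 mm. So its perimeter = 100.36 mm. Layer 82 is larger (100.36 vs 79.00 mm).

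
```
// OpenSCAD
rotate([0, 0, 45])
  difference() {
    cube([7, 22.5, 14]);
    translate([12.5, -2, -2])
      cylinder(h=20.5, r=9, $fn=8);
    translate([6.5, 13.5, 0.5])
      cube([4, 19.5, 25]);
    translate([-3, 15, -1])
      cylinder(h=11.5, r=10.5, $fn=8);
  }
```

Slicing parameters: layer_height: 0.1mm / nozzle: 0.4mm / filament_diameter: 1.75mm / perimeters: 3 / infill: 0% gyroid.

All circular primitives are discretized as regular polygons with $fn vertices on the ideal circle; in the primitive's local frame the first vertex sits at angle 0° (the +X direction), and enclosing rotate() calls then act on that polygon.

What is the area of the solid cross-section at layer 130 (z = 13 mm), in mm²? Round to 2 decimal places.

At z = 13 mm: the cube is present — its section is the full 7×22.5 rectangle (area 157.50 mm²); the r=9 cylinder at (12.5, -2) gives a regular 8-gon of circumradius 9 (constant along its height) (area = (8/2)·9.000²·sin(360°/8) = 229.10 mm²); the 4×19.5 cube at (6.5, 13.5) contributes its full rectangle (area 78.00 mm²); the cylinder at (-3, 15) does not reach this height (z outside [-1, 10.5]); Taking the first minus the rest: starting from the 7×22.5 cube (157.50 mm²), the r=9 cylinder at (12.5, -2) partially overlaps it — only the 7.87 mm² overlap (of its 229.10 mm²) is removed, clipping the outline; the 4×19.5 cube at (6.5, 13.5) partially overlaps it — only the 4.50 mm² overlap (of its 78.00 mm²) is removed, clipping the outline — area = 145.13 mm²; (whole slice rotated 45° about Z — lengths, areas and connectivity unchanged). Overall, the cross-section is a single solid region. Net area = 145.13 mm².

145.13 mm²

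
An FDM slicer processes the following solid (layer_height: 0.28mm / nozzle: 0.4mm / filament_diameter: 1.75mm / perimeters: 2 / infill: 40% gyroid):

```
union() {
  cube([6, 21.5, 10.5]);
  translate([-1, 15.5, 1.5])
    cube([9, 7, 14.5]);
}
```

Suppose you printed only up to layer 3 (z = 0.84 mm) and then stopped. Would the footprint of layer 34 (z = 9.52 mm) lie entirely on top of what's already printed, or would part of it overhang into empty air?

part overhangs

Compare the two slices. At z = 0.84: the 6×21.5 cube contributes its full rectangle (area 129.00 mm²); the cube at (-1, 15.5) is not intersected at this z (z outside [1.5, 16]); Merging all regions: only the 6×21.5 cube is present, so the union is just that shape — area = 129.00 mm². At z = 9.52: the cube is present — its section is the full 6×21.5 rectangle (area 129.00 mm²); the cube at (-1, 15.5) (footprint 9×7) is included at this height (area 63.00 mm²); Merging all regions: the regions partially overlap — summed areas 192.00 mm² minus the doubly-counted overlap 36.00 mm² gives 156.00 mm² — area = 156.00 mm². Checking containment: at z = 9.52 the cross-section extends beyond the z = 0.84 cross-section by about 27.00 mm².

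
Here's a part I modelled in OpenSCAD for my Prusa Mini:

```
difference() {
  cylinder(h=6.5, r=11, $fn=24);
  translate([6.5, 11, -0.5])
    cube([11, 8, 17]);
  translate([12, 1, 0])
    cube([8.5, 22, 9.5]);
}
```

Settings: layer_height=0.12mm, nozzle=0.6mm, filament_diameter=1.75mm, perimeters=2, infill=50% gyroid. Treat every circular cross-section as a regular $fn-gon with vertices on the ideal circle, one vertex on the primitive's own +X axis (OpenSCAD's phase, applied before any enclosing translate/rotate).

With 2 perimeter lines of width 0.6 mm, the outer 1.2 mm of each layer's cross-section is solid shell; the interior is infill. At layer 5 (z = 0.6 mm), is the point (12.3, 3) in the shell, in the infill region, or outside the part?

outside

At z = 0.6 mm: the r=11 cylinder contributes a regular 24-gon of circumradius 11; the 11×8 cube at (6.5, 11) contributes its full rectangle; the cube at (12, 1) (footprint 8.5×22) is included at this height; After the difference (first − rest): starting from the r=11 cylinder, the 11×8 cube at (6.5, 11) misses the remaining region (no effect); the 8.5×22 cube at (12, 1) misses the remaining region (no effect) — 1 connected region. Overall, the cross-section is a single solid region. The nearest boundary edge runs (10.63, 2.85)→(11.00, 0.00); distance from the point to it = 1.68 mm. The point is not inside any of the regions above, so it lies outside the cross-section (1.68 mm from the nearest boundary).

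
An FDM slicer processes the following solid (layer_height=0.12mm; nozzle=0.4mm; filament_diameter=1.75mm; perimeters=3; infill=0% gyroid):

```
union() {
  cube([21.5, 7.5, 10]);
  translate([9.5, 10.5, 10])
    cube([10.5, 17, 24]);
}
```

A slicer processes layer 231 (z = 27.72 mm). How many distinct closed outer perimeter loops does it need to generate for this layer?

1

At z = 27.72 mm: the cube is not intersected at this z (z outside [0, 10]); the cube at (9.5, 10.5) (footprint 10.5×17) is included at this height; Merging all regions: only the 10.5×17 cube at (9.5, 10.5) is present, so the union is just that shape — 1 connected region. The result has 1 disconnected region.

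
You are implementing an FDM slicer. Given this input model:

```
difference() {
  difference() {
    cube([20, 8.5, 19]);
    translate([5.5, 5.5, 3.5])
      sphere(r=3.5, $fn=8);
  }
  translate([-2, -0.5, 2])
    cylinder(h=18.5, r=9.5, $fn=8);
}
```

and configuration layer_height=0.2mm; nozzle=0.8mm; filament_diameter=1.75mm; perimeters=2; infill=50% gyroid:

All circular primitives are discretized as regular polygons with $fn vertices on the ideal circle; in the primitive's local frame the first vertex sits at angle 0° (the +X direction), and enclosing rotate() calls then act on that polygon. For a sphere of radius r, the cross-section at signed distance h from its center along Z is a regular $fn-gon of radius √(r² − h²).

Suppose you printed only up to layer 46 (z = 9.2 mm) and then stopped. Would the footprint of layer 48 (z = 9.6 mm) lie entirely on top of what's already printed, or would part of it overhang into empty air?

Compare the two slices. At z = 9.2: the cube is present — its section is the full 20×8.5 rectangle (area 170.00 mm²); the sphere at (5.5, 5.5) is not intersected at this z (|z−center|=5.700 > r=3.5); Subtracting the remaining from the first: none of the subtracted shapes is present at this height, so the 20×8.5 cube is unchanged — area = 170.00 mm²; the r=9.5 cylinder at (-2, -0.5) contributes a regular 8-gon of circumradius 9.5 (area = (8/2)·9.500²·sin(360°/8) = 255.27 mm²); Taking the first minus the rest: starting from that combined region (170.00 mm²), the r=9.5 cylinder at (-2, -0.5) partially overlaps it — only the 41.95 mm² overlap (of its 255.27 mm²) is removed, clipping the outline — area = 128.05 mm². At z = 9.6: the 20×8.5 cube contributes its full rectangle (area 170.00 mm²); the sphere at (5.5, 5.5) is not intersected at this z (|z−center|=6.100 > r=3.5); Taking the first minus the rest: none of the subtracted shapes is present at this height, so the 20×8.5 cube is unchanged — area = 170.00 mm²; the r=9.5 cylinder at (-2, -0.5) gives a regular 8-gon of circumradius 9.5 (constant along its height) (area = (8/2)·9.500²·sin(360°/8) = 255.27 mm²); Taking the first minus the rest: starting from the result so far (170.00 mm²), the r=9.5 cylinder at (-2, -0.5) partially overlaps it — only the 41.95 mm² overlap (of its 255.27 mm²) is removed, clipping the outline — area = 128.05 mm². Checking containment: the cross-section at z = 9.6 is a subset of the cross-section at z = 9.2.

entirely on top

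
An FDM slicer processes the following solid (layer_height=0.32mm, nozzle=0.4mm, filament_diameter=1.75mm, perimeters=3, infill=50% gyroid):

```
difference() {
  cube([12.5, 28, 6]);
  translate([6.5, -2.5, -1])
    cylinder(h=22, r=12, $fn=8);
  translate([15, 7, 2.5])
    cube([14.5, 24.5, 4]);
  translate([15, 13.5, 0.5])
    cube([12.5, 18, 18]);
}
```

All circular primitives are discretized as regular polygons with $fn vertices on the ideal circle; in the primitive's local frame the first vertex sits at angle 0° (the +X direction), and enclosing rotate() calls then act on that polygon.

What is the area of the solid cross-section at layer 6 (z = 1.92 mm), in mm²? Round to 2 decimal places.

At z = 1.92 mm: the cube is present — its section is the full 12.5×28 rectangle (area 350.00 mm²); the r=12 cylinder at (6.5, -2.5) gives a regular 8-gon of circumradius 12 (constant along its height) (area = (8/2)·12.000²·sin(360°/8) = 407.29 mm²); the cube at (15, 7) is not intersected at this z (z outside [2.5, 6.5]); the 12.5×18 cube at (15, 13.5) contributes its full rectangle (area 225.00 mm²); After the difference (first − rest): starting from the 12.5×28 cube (350.00 mm²), the r=12 cylinder at (6.5, -2.5) partially overlaps it — only the 102.54 mm² overlap (of its 407.29 mm²) is removed, clipping the outline; the 12.5×18 cube at (15, 13.5) misses the remaining region (no effect) — area = 247.46 mm². Overall, the cross-section is a single solid region. Net area = 247.46 mm².

247.46 mm²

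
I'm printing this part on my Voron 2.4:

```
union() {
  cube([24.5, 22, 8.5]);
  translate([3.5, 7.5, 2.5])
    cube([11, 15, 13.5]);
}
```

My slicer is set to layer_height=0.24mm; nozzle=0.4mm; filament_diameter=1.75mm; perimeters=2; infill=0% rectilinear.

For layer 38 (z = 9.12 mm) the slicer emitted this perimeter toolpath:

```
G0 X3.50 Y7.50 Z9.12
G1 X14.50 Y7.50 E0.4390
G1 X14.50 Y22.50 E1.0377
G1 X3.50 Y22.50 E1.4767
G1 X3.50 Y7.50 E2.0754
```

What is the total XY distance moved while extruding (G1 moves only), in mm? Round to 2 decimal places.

52.00 mm

Sum the Euclidean lengths of each G1 segment: total = 52.00 mm.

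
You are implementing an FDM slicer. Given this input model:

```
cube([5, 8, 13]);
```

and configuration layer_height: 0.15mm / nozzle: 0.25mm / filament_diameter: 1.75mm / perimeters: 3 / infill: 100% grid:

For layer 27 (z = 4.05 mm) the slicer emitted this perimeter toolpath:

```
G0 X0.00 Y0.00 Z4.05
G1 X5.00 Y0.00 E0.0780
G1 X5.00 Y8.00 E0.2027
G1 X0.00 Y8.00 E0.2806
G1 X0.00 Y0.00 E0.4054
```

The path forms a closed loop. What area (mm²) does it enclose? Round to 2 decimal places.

Apply the shoelace formula to the sequence of (X, Y) vertices; enclosed area = 40.00 mm².

40.00 mm²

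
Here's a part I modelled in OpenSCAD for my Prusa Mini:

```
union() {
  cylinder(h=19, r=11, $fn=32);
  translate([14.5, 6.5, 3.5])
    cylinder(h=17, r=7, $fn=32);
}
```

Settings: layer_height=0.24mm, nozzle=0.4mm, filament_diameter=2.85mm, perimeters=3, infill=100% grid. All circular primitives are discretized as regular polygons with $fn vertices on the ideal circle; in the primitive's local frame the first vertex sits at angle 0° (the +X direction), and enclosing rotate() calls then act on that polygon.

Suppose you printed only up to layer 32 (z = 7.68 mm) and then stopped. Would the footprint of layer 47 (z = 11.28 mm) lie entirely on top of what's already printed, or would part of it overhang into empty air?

entirely on top

Compare the two slices. At z = 7.68: the r=11 cylinder contributes a regular 32-gon of circumradius 11 (area = (32/2)·11.000²·sin(360°/32) = 377.69 mm²); the r=7 cylinder at (14.5, 6.5) contributes a regular 32-gon of circumradius 7 (area = (32/2)·7.000²·sin(360°/32) = 152.95 mm²); Taking the union: the regions partially overlap — summed areas 530.65 mm² minus the doubly-counted overlap 11.20 mm² gives 519.44 mm² — area = 519.44 mm². At z = 11.28: the r=11 cylinder contributes a regular 32-gon of circumradius 11 (area = (32/2)·11.000²·sin(360°/32) = 377.69 mm²); the r=7 cylinder at (14.5, 6.5) contributes a regular 32-gon of circumradius 7 (area = (32/2)·7.000²·sin(360°/32) = 152.95 mm²); Taking the union: the regions partially overlap — summed areas 530.65 mm² minus the doubly-counted overlap 11.20 mm² gives 519.44 mm² — area = 519.44 mm². Checking containment: the cross-section at z = 11.28 is a subset of the cross-section at z = 7.68.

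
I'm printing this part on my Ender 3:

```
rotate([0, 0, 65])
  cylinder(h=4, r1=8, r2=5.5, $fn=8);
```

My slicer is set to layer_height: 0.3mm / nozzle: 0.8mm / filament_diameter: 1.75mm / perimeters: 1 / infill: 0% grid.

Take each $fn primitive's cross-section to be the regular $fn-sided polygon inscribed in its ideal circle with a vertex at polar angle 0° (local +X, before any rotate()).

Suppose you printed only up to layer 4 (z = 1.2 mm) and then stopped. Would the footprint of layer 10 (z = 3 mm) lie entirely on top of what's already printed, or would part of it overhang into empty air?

entirely on top

Compare the two slices. At z = 1.2: the cone contributes a regular 8-gon of circumradius 7.250 (interpolated between r1=8 and r2=5.5 at t=0.300) (area = (8/2)·7.250²·sin(360°/8) = 148.67 mm²); (whole slice rotated 65° about Z — lengths, areas and connectivity unchanged). At z = 3: the cone (r1=8→r2=5.5) has section circumradius 6.125 here — a regular 8-gon (area = (8/2)·6.125²·sin(360°/8) = 106.11 mm²); (rotated 65° about Z; rotation is an isometry so areas/perimeters/island counts are preserved). Checking containment: the cross-section at z = 3 is a subset of the cross-section at z = 1.2.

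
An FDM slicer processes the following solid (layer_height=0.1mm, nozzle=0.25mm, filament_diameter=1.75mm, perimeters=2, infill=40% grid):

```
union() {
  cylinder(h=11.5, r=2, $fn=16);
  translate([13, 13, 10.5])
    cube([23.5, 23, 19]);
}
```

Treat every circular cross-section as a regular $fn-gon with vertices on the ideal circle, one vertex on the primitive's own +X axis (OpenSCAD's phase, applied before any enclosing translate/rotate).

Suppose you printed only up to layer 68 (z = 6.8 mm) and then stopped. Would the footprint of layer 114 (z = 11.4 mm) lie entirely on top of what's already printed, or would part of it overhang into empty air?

Compare the two slices. At z = 6.8: the r=2 cylinder gives a regular 16-gon of circumradius 2 (constant along its height) (area = (16/2)·2.000²·sin(360°/16) = 12.25 mm²); the cube at (13, 13) does not reach this height (z outside [10.5, 29.5]); Combining (union): only the r=2 cylinder is present, so the union is just that shape — area = 12.25 mm². At z = 11.4: the cylinder: section is a regular 16-gon, circumradius r=2 (area = (16/2)·2.000²·sin(360°/16) = 12.25 mm²); the cube at (13, 13) (footprint 23.5×23) is included at this height (area 540.50 mm²); Combining (union): the 2 present regions are separate (no shared area or edge), so areas and boundary lengths simply add and each stays a separate island — area = 552.75 mm². Checking containment: at z = 11.4 the cross-section extends beyond the z = 6.8 cross-section by about 540.50 mm².

part overhangs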